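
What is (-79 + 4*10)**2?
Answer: 1521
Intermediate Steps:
(-79 + 4*10)**2 = (-79 + 40)**2 = (-39)**2 = 1521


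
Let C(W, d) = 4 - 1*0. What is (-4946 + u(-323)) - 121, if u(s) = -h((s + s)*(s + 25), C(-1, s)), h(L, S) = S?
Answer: -5071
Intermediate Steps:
C(W, d) = 4 (C(W, d) = 4 + 0 = 4)
u(s) = -4 (u(s) = -1*4 = -4)
(-4946 + u(-323)) - 121 = (-4946 - 4) - 121 = -4950 - 121 = -5071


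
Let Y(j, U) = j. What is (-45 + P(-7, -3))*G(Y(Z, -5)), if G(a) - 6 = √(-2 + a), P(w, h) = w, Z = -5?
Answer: -312 - 52*I*√7 ≈ -312.0 - 137.58*I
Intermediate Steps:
G(a) = 6 + √(-2 + a)
(-45 + P(-7, -3))*G(Y(Z, -5)) = (-45 - 7)*(6 + √(-2 - 5)) = -52*(6 + √(-7)) = -52*(6 + I*√7) = -312 - 52*I*√7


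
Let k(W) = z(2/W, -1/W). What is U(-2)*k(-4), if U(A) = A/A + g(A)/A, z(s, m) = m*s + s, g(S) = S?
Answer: -5/4 ≈ -1.2500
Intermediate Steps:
z(s, m) = s + m*s
k(W) = 2*(1 - 1/W)/W (k(W) = (2/W)*(1 - 1/W) = 2*(1 - 1/W)/W)
U(A) = 2 (U(A) = A/A + A/A = 1 + 1 = 2)
U(-2)*k(-4) = 2*(2*(-1 - 4)/(-4)²) = 2*(2*(1/16)*(-5)) = 2*(-5/8) = -5/4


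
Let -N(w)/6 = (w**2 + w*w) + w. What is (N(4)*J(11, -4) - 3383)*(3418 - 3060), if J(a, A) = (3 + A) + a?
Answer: -1984394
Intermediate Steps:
J(a, A) = 3 + A + a
N(w) = -12*w**2 - 6*w (N(w) = -6*((w**2 + w*w) + w) = -6*((w**2 + w**2) + w) = -6*(2*w**2 + w) = -6*(w + 2*w**2) = -12*w**2 - 6*w)
(N(4)*J(11, -4) - 3383)*(3418 - 3060) = ((-6*4*(1 + 2*4))*(3 - 4 + 11) - 3383)*(3418 - 3060) = (-6*4*(1 + 8)*10 - 3383)*358 = (-6*4*9*10 - 3383)*358 = (-216*10 - 3383)*358 = (-2160 - 3383)*358 = -5543*358 = -1984394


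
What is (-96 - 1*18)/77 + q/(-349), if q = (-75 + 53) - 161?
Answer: -25695/26873 ≈ -0.95616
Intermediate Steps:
q = -183 (q = -22 - 161 = -183)
(-96 - 1*18)/77 + q/(-349) = (-96 - 1*18)/77 - 183/(-349) = (-96 - 18)*(1/77) - 183*(-1/349) = -114*1/77 + 183/349 = -114/77 + 183/349 = -25695/26873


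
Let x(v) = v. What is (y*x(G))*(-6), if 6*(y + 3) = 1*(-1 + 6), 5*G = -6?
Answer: -78/5 ≈ -15.600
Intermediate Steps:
G = -6/5 (G = (⅕)*(-6) = -6/5 ≈ -1.2000)
y = -13/6 (y = -3 + (1*(-1 + 6))/6 = -3 + (1*5)/6 = -3 + (⅙)*5 = -3 + ⅚ = -13/6 ≈ -2.1667)
(y*x(G))*(-6) = -13/6*(-6/5)*(-6) = (13/5)*(-6) = -78/5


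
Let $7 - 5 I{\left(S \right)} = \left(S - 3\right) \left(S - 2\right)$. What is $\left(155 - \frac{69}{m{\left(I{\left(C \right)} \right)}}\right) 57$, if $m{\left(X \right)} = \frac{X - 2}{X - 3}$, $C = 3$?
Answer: $-1653$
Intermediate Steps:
$I{\left(S \right)} = \frac{7}{5} - \frac{\left(-3 + S\right) \left(-2 + S\right)}{5}$ ($I{\left(S \right)} = \frac{7}{5} - \frac{\left(S - 3\right) \left(S - 2\right)}{5} = \frac{7}{5} - \frac{\left(-3 + S\right) \left(-2 + S\right)}{5}$)
$m{\left(X \right)} = \frac{-2 + X}{-3 + X}$
$\left(155 - \frac{69}{m{\left(I{\left(C \right)} \right)}}\right) 57 = \left(155 - \frac{69}{\frac{1}{-3 + \left(\frac{1}{5} + 3 - \frac{3^{2}}{5}\right)} \left(-2 + \left(\frac{1}{5} + 3 - \frac{3^{2}}{5}\right)\right)}\right) 57 = \left(155 - \frac{69}{\frac{1}{-3 + \left(\frac{1}{5} + 3 - \frac{9}{5}\right)} \left(-2 + \left(\frac{1}{5} + 3 - \frac{9}{5}\right)\right)}\right) 57 = \left(155 - \frac{69}{\frac{1}{-3 + \frac{7}{5}} \left(-2 + \frac{7}{5}\right)}\right) 57 = \left(155 - \frac{69}{\frac{1}{- \frac{8}{5}} \left(- \frac{3}{5}\right)}\right) 57 = \left(155 - \frac{69}{\left(- \frac{5}{8}\right) \left(- \frac{3}{5}\right)}\right) 57 = \left(155 - \frac{69}{\frac{3}{8}}\right) 57 = \left(155 - 184\right) 57 = \left(-29\right) 57 = -1653$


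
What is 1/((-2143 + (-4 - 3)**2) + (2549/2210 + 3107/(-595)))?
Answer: -15470/32457119 ≈ -0.00047663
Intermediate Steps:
1/((-2143 + (-4 - 3)**2) + (2549/2210 + 3107/(-595))) = 1/((-2143 + (-7)**2) + (2549*(1/2210) + 3107*(-1/595))) = 1/((-2143 + 49) + (2549/2210 - 3107/595)) = 1/(-2094 - 62939/15470) = 1/(-32457119/15470) = -15470/32457119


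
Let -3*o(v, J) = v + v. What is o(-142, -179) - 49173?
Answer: -147235/3 ≈ -49078.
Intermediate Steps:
o(v, J) = -2*v/3 (o(v, J) = -(v + v)/3 = -2*v/3)
o(-142, -179) - 49173 = -⅔*(-142) - 49173 = 284/3 - 49173 = -147235/3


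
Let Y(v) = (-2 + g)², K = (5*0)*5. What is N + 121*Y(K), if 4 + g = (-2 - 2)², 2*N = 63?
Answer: 24263/2 ≈ 12132.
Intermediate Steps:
N = 63/2 (N = (½)*63 = 63/2 ≈ 31.500)
K = 0 (K = 0*5 = 0)
g = 12 (g = -4 + (-2 - 2)² = -4 + (-4)² = -4 + 16 = 12)
Y(v) = 100 (Y(v) = (-2 + 12)² = 10² = 100)
N + 121*Y(K) = 63/2 + 121*100 = 63/2 + 12100 = 24263/2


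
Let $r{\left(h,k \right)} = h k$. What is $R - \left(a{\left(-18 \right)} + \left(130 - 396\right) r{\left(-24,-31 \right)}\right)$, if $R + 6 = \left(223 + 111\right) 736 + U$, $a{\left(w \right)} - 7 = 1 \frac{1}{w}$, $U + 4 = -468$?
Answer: $\frac{7978375}{18} \approx 4.4324 \cdot 10^{5}$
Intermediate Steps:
$U = -472$ ($U = -4 - 468 = -472$)
$a{\left(w \right)} = 7 + \frac{1}{w}$ ($a{\left(w \right)} = 7 + 1 \frac{1}{w} = 7 + \frac{1}{w}$)
$R = 245346$ ($R = -6 - \left(472 - \left(223 + 111\right) 736\right) = -6 + \left(334 \cdot 736 - 472\right) = -6 + \left(245824 - 472\right) = -6 + 245352 = 245346$)
$R - \left(a{\left(-18 \right)} + \left(130 - 396\right) r{\left(-24,-31 \right)}\right) = 245346 - \left(\left(7 + \frac{1}{-18}\right) + \left(130 - 396\right) \left(\left(-24\right) \left(-31\right)\right)\right) = 245346 - \left(\left(7 - \frac{1}{18}\right) + \left(130 - 396\right) 744\right) = 245346 - \left(\frac{125}{18} - 197904\right) = 245346 - - \frac{3562147}{18} = 245346 + \frac{3562147}{18} = \frac{7978375}{18}$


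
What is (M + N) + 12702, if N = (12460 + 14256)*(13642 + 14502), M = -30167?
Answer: 751877639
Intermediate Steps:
N = 751895104 (N = 26716*28144 = 751895104)
(M + N) + 12702 = (-30167 + 751895104) + 12702 = 751864937 + 12702 = 751877639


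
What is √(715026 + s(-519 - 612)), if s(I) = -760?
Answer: √714266 ≈ 845.14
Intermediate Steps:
√(715026 + s(-519 - 612)) = √(715026 - 760) = √714266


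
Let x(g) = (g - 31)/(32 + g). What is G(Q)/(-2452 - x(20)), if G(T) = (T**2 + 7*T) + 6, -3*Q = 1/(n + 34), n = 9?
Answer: -5145088/2121611013 ≈ -0.0024251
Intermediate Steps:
x(g) = (-31 + g)/(32 + g)
Q = -1/129 (Q = -1/(3*(9 + 34)) = -1/3/43 = -1/3*1/43 = -1/129 ≈ -0.0077519)
G(T) = 6 + T**2 + 7*T
G(Q)/(-2452 - x(20)) = (6 + (-1/129)**2 + 7*(-1/129))/(-2452 - (-31 + 20)/(32 + 20)) = (6 + 1/16641 - 7/129)/(-2452 - (-11)/52) = 98944/(16641*(-2452 - (-11)/52)) = 98944/(16641*(-2452 - 1*(-11/52))) = 98944/(16641*(-2452 + 11/52)) = 98944/(16641*(-127493/52)) = (98944/16641)*(-52/127493) = -5145088/2121611013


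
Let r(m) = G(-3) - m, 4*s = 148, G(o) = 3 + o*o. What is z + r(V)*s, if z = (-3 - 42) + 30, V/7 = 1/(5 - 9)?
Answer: 1975/4 ≈ 493.75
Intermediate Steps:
V = -7/4 (V = 7/(5 - 9) = 7/(-4) = 7*(-¼) = -7/4 ≈ -1.7500)
G(o) = 3 + o²
z = -15 (z = -45 + 30 = -15)
s = 37 (s = (¼)*148 = 37)
r(m) = 12 - m (r(m) = (3 + (-3)²) - m = (3 + 9) - m = 12 - m)
z + r(V)*s = -15 + (12 - 1*(-7/4))*37 = -15 + (12 + 7/4)*37 = -15 + (55/4)*37 = -15 + 2035/4 = 1975/4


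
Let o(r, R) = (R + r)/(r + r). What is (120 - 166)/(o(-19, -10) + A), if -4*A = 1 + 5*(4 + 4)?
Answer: 3496/721 ≈ 4.8488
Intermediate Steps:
o(r, R) = (R + r)/(2*r) (o(r, R) = (R + r)/((2*r)) = (R + r)*(1/(2*r)) = (R + r)/(2*r))
A = -41/4 (A = -(1 + 5*(4 + 4))/4 = -(1 + 5*8)/4 = -(1 + 40)/4 = -¼*41 = -41/4 ≈ -10.250)
(120 - 166)/(o(-19, -10) + A) = (120 - 166)/((½)*(-10 - 19)/(-19) - 41/4) = -46/((½)*(-1/19)*(-29) - 41/4) = -46/(29/38 - 41/4) = -46/(-721/76) = -46*(-76/721) = 3496/721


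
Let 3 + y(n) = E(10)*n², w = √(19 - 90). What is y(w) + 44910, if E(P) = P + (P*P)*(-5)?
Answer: 79697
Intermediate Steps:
E(P) = P - 5*P² (E(P) = P + P²*(-5) = P - 5*P²)
w = I*√71 (w = √(-71) = I*√71 ≈ 8.4261*I)
y(n) = -3 - 490*n² (y(n) = -3 + (10*(1 - 5*10))*n² = -3 + (10*(1 - 50))*n² = -3 + (10*(-49))*n² = -3 - 490*n²)
y(w) + 44910 = (-3 - 490*(I*√71)²) + 44910 = (-3 - 490*(-71)) + 44910 = (-3 + 34790) + 44910 = 34787 + 44910 = 79697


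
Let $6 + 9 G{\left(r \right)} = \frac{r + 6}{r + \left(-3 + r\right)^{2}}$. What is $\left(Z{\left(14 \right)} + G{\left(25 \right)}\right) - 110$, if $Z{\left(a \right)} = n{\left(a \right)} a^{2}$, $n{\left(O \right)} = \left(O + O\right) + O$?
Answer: $\frac{37203859}{4581} \approx 8121.3$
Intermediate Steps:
$n{\left(O \right)} = 3 O$ ($n{\left(O \right)} = 2 O + O = 3 O$)
$Z{\left(a \right)} = 3 a^{3}$ ($Z{\left(a \right)} = 3 a a^{2} = 3 a^{3}$)
$G{\left(r \right)} = - \frac{2}{3} + \frac{6 + r}{9 \left(r + \left(-3 + r\right)^{2}\right)}$ ($G{\left(r \right)} = - \frac{2}{3} + \frac{\left(r + 6\right) \frac{1}{r + \left(-3 + r\right)^{2}}}{9} = - \frac{2}{3} + \frac{\left(6 + r\right) \frac{1}{r + \left(-3 + r\right)^{2}}}{9} = - \frac{2}{3} + \frac{\frac{1}{r + \left(-3 + r\right)^{2}} \left(6 + r\right)}{9} = - \frac{2}{3} + \frac{6 + r}{9 \left(r + \left(-3 + r\right)^{2}\right)}$)
$\left(Z{\left(14 \right)} + G{\left(25 \right)}\right) - 110 = \left(3 \cdot 14^{3} + \frac{-48 - 6 \cdot 25^{2} + 31 \cdot 25}{9 \left(9 + 25^{2} - 125\right)}\right) - 110 = \left(3 \cdot 2744 + \frac{-48 - 3750 + 775}{9 \left(9 + 625 - 125\right)}\right) - 110 = \left(8232 + \frac{-48 - 3750 + 775}{9 \cdot 509}\right) - 110 = \left(8232 + \frac{1}{9} \cdot \frac{1}{509} \left(-3023\right)\right) - 110 = \left(8232 - \frac{3023}{4581}\right) - 110 = \frac{37707769}{4581} - 110 = \frac{37203859}{4581}$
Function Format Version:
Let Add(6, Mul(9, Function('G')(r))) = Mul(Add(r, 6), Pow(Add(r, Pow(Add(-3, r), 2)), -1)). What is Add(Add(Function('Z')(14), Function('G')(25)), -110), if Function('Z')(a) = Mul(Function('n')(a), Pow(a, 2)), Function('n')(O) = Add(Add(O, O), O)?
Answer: Rational(37203859, 4581) ≈ 8121.3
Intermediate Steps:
Function('n')(O) = Mul(3, O) (Function('n')(O) = Add(Mul(2, O), O) = Mul(3, O))
Function('Z')(a) = Mul(3, Pow(a, 3)) (Function('Z')(a) = Mul(Mul(3, a), Pow(a, 2)) = Mul(3, Pow(a, 3)))
Function('G')(r) = Add(Rational(-2, 3), Mul(Rational(1, 9), Pow(Add(r, Pow(Add(-3, r), 2)), -1), Add(6, r))) (Function('G')(r) = Add(Rational(-2, 3), Mul(Rational(1, 9), Mul(Add(r, 6), Pow(Add(r, Pow(Add(-3, r), 2)), -1)))) = Add(Rational(-2, 3), Mul(Rational(1, 9), Mul(Add(6, r), Pow(Add(r, Pow(Add(-3, r), 2)), -1)))) = Add(Rational(-2, 3), Mul(Rational(1, 9), Mul(Pow(Add(r, Pow(Add(-3, r), 2)), -1), Add(6, r)))) = Add(Rational(-2, 3), Mul(Rational(1, 9), Pow(Add(r, Pow(Add(-3, r), 2)), -1), Add(6, r))))
Add(Add(Function('Z')(14), Function('G')(25)), -110) = Add(Add(Mul(3, Pow(14, 3)), Mul(Rational(1, 9), Pow(Add(9, Pow(25, 2), Mul(-5, 25)), -1), Add(-48, Mul(-6, Pow(25, 2)), Mul(31, 25)))), -110) = Add(Add(Mul(3, 2744), Mul(Rational(1, 9), Pow(Add(9, 625, -125), -1), Add(-48, Mul(-6, 625), 775))), -110) = Add(Add(8232, Mul(Rational(1, 9), Pow(509, -1), Add(-48, -3750, 775))), -110) = Add(Add(8232, Mul(Rational(1, 9), Rational(1, 509), -3023)), -110) = Add(Add(8232, Rational(-3023, 4581)), -110) = Add(Rational(37707769, 4581), -110) = Rational(37203859, 4581)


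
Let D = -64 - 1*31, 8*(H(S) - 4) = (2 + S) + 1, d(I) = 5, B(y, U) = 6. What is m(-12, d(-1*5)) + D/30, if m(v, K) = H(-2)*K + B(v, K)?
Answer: 563/24 ≈ 23.458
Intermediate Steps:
H(S) = 35/8 + S/8 (H(S) = 4 + ((2 + S) + 1)/8 = 4 + (3 + S)/8 = 4 + (3/8 + S/8) = 35/8 + S/8)
D = -95 (D = -64 - 31 = -95)
m(v, K) = 6 + 33*K/8 (m(v, K) = (35/8 + (1/8)*(-2))*K + 6 = (35/8 - 1/4)*K + 6 = 33*K/8 + 6 = 6 + 33*K/8)
m(-12, d(-1*5)) + D/30 = (6 + (33/8)*5) - 95/30 = (6 + 165/8) - 95*1/30 = 213/8 - 19/6 = 563/24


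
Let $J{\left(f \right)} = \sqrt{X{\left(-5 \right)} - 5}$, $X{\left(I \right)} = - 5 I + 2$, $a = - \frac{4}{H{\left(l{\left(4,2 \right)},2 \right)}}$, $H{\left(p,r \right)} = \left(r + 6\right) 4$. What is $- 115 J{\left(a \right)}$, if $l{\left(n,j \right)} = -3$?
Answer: $- 115 \sqrt{22} \approx -539.4$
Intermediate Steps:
$H{\left(p,r \right)} = 24 + 4 r$ ($H{\left(p,r \right)} = \left(6 + r\right) 4 = 24 + 4 r$)
$a = - \frac{1}{8}$ ($a = - \frac{4}{24 + 4 \cdot 2} = - \frac{4}{24 + 8} = - \frac{4}{32} = \left(-4\right) \frac{1}{32} = - \frac{1}{8} \approx -0.125$)
$X{\left(I \right)} = 2 - 5 I$
$J{\left(f \right)} = \sqrt{22}$ ($J{\left(f \right)} = \sqrt{\left(2 - -25\right) - 5} = \sqrt{\left(2 + 25\right) - 5} = \sqrt{27 - 5} = \sqrt{22}$)
$- 115 J{\left(a \right)} = - 115 \sqrt{22}$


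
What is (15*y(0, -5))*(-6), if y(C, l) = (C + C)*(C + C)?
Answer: 0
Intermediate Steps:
y(C, l) = 4*C² (y(C, l) = (2*C)*(2*C) = 4*C²)
(15*y(0, -5))*(-6) = (15*(4*0²))*(-6) = (15*(4*0))*(-6) = (15*0)*(-6) = 0*(-6) = 0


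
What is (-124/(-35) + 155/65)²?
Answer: 7273809/207025 ≈ 35.135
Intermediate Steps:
(-124/(-35) + 155/65)² = (-124*(-1/35) + 155*(1/65))² = (124/35 + 31/13)² = (2697/455)² = 7273809/207025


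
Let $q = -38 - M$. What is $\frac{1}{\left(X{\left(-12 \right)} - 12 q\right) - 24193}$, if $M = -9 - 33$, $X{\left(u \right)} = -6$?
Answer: $- \frac{1}{24247} \approx -4.1242 \cdot 10^{-5}$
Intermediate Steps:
$M = -42$ ($M = -9 - 33 = -42$)
$q = 4$ ($q = -38 - -42 = -38 + 42 = 4$)
$\frac{1}{\left(X{\left(-12 \right)} - 12 q\right) - 24193} = \frac{1}{\left(-6 - 48\right) - 24193} = \frac{1}{-54 - 24193} = \frac{1}{-24247} = - \frac{1}{24247}$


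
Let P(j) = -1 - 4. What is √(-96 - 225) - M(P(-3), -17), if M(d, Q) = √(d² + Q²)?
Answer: -√314 + I*√321 ≈ -17.72 + 17.916*I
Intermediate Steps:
P(j) = -5
M(d, Q) = √(Q² + d²)
√(-96 - 225) - M(P(-3), -17) = √(-96 - 225) - √((-17)² + (-5)²) = √(-321) - √(289 + 25) = I*√321 - √314 = -√314 + I*√321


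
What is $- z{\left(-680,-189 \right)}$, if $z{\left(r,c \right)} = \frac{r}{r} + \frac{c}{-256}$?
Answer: $- \frac{445}{256} \approx -1.7383$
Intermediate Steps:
$z{\left(r,c \right)} = 1 - \frac{c}{256}$ ($z{\left(r,c \right)} = 1 + c \left(- \frac{1}{256}\right) = 1 - \frac{c}{256}$)
$- z{\left(-680,-189 \right)} = - (1 - - \frac{189}{256}) = - (1 + \frac{189}{256}) = \left(-1\right) \frac{445}{256} = - \frac{445}{256}$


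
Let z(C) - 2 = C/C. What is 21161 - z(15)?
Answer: 21158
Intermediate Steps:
z(C) = 3 (z(C) = 2 + C/C = 2 + 1 = 3)
21161 - z(15) = 21161 - 1*3 = 21161 - 3 = 21158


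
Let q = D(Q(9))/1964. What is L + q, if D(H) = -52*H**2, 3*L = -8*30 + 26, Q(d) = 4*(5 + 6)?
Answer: -180578/1473 ≈ -122.59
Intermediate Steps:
Q(d) = 44 (Q(d) = 4*11 = 44)
L = -214/3 (L = (-8*30 + 26)/3 = (-240 + 26)/3 = (1/3)*(-214) = -214/3 ≈ -71.333)
q = -25168/491 (q = -52*44**2/1964 = -52*1936*(1/1964) = -100672*1/1964 = -25168/491 ≈ -51.259)
L + q = -214/3 - 25168/491 = -180578/1473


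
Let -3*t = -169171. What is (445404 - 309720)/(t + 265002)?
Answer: 407052/964177 ≈ 0.42218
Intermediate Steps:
t = 169171/3 (t = -1/3*(-169171) = 169171/3 ≈ 56390.)
(445404 - 309720)/(t + 265002) = (445404 - 309720)/(169171/3 + 265002) = 135684/(964177/3) = 135684*(3/964177) = 407052/964177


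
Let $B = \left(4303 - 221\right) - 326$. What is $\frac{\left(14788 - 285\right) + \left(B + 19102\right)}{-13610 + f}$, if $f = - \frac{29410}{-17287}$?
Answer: $- \frac{645859607}{235246660} \approx -2.7455$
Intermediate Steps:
$f = \frac{29410}{17287}$ ($f = \left(-29410\right) \left(- \frac{1}{17287}\right) = \frac{29410}{17287} \approx 1.7013$)
$B = 3756$ ($B = 4082 - 326 = 3756$)
$\frac{\left(14788 - 285\right) + \left(B + 19102\right)}{-13610 + f} = \frac{\left(14788 - 285\right) + \left(3756 + 19102\right)}{-13610 + \frac{29410}{17287}} = \frac{\left(14788 - 285\right) + 22858}{- \frac{235246660}{17287}} = \left(14503 + 22858\right) \left(- \frac{17287}{235246660}\right) = 37361 \left(- \frac{17287}{235246660}\right) = - \frac{645859607}{235246660}$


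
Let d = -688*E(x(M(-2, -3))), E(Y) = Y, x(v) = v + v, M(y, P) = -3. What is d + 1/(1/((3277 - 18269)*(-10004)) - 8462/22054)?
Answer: 2617831455115232/634565233581 ≈ 4125.4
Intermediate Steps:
x(v) = 2*v
d = 4128 (d = -1376*(-3) = -688*(-6) = 4128)
d + 1/(1/((3277 - 18269)*(-10004)) - 8462/22054) = 4128 + 1/(1/((3277 - 18269)*(-10004)) - 8462/22054) = 4128 + 1/(-1/10004/(-14992) - 8462*1/22054) = 4128 + 1/(-1/14992*(-1/10004) - 4231/11027) = 4128 + 1/(1/149979968 - 4231/11027) = 4128 + 1/(-634565233581/1653829107136) = 4128 - 1653829107136/634565233581 = 2617831455115232/634565233581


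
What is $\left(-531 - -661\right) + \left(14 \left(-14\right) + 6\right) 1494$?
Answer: $-283730$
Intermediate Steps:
$\left(-531 - -661\right) + \left(14 \left(-14\right) + 6\right) 1494 = \left(-531 + 661\right) + \left(-196 + 6\right) 1494 = 130 - 283860 = -283730$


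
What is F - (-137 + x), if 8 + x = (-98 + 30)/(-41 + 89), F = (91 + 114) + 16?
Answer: 4409/12 ≈ 367.42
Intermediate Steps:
F = 221 (F = 205 + 16 = 221)
x = -113/12 (x = -8 + (-98 + 30)/(-41 + 89) = -8 - 68/48 = -8 - 68*1/48 = -8 - 17/12 = -113/12 ≈ -9.4167)
F - (-137 + x) = 221 - (-137 - 113/12) = 221 - 1*(-1757/12) = 221 + 1757/12 = 4409/12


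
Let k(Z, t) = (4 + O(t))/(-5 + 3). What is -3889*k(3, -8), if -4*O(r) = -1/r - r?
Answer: 245007/64 ≈ 3828.2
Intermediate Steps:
O(r) = r/4 + 1/(4*r) (O(r) = -(-1/r - r)/4 = -(-r - 1/r)/4 = r/4 + 1/(4*r))
k(Z, t) = -2 - (1 + t²)/(8*t) (k(Z, t) = (4 + (1 + t²)/(4*t))/(-5 + 3) = (4 + (1 + t²)/(4*t))/(-2) = (4 + (1 + t²)/(4*t))*(-½) = -2 - (1 + t²)/(8*t))
-3889*k(3, -8) = -3889*(-2 - ⅛*(-8) - ⅛/(-8)) = -3889*(-2 + 1 - ⅛*(-⅛)) = -3889*(-2 + 1 + 1/64) = -3889*(-63/64) = 245007/64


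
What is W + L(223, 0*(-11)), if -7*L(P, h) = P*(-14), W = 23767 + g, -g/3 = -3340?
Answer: 34233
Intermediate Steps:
g = 10020 (g = -3*(-3340) = 10020)
W = 33787 (W = 23767 + 10020 = 33787)
L(P, h) = 2*P (L(P, h) = -P*(-14)/7 = -(-2)*P = 2*P)
W + L(223, 0*(-11)) = 33787 + 2*223 = 33787 + 446 = 34233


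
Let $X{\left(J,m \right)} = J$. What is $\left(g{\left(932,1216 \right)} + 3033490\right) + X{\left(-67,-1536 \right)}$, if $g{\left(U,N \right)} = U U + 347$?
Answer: $3902394$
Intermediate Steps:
$g{\left(U,N \right)} = 347 + U^{2}$ ($g{\left(U,N \right)} = U^{2} + 347 = 347 + U^{2}$)
$\left(g{\left(932,1216 \right)} + 3033490\right) + X{\left(-67,-1536 \right)} = \left(\left(347 + 932^{2}\right) + 3033490\right) - 67 = \left(\left(347 + 868624\right) + 3033490\right) - 67 = \left(868971 + 3033490\right) - 67 = 3902461 - 67 = 3902394$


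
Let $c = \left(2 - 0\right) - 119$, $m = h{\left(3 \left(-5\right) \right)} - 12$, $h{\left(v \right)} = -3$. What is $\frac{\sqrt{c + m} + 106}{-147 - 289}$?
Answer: $- \frac{53}{218} - \frac{i \sqrt{33}}{218} \approx -0.24312 - 0.026351 i$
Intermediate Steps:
$m = -15$ ($m = -3 - 12 = -15$)
$c = -117$ ($c = \left(2 + 0\right) - 119 = 2 - 119 = -117$)
$\frac{\sqrt{c + m} + 106}{-147 - 289} = \frac{\sqrt{-117 - 15} + 106}{-147 - 289} = \frac{\sqrt{-132} + 106}{-436} = \left(2 i \sqrt{33} + 106\right) \left(- \frac{1}{436}\right) = \left(106 + 2 i \sqrt{33}\right) \left(- \frac{1}{436}\right) = - \frac{53}{218} - \frac{i \sqrt{33}}{218}$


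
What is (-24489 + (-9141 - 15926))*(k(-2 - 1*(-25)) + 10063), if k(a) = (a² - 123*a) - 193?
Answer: -375138920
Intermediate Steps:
k(a) = -193 + a² - 123*a
(-24489 + (-9141 - 15926))*(k(-2 - 1*(-25)) + 10063) = (-24489 + (-9141 - 15926))*((-193 + (-2 - 1*(-25))² - 123*(-2 - 1*(-25))) + 10063) = (-24489 - 25067)*((-193 + (-2 + 25)² - 123*(-2 + 25)) + 10063) = -49556*((-193 + 23² - 123*23) + 10063) = -49556*((-193 + 529 - 2829) + 10063) = -49556*(-2493 + 10063) = -49556*7570 = -375138920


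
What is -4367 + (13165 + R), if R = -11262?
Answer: -2464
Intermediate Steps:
-4367 + (13165 + R) = -4367 + (13165 - 11262) = -4367 + 1903 = -2464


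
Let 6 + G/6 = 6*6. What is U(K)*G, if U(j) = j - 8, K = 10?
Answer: 360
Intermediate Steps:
G = 180 (G = -36 + 6*(6*6) = -36 + 6*36 = -36 + 216 = 180)
U(j) = -8 + j
U(K)*G = (-8 + 10)*180 = 2*180 = 360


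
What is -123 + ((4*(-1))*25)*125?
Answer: -12623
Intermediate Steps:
-123 + ((4*(-1))*25)*125 = -123 - 4*25*125 = -123 - 100*125 = -123 - 12500 = -12623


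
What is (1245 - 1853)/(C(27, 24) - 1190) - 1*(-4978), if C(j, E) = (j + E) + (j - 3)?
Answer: 5551078/1115 ≈ 4978.5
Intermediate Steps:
C(j, E) = -3 + E + 2*j (C(j, E) = (E + j) + (-3 + j) = -3 + E + 2*j)
(1245 - 1853)/(C(27, 24) - 1190) - 1*(-4978) = (1245 - 1853)/((-3 + 24 + 2*27) - 1190) - 1*(-4978) = -608/((-3 + 24 + 54) - 1190) + 4978 = -608/(75 - 1190) + 4978 = -608/(-1115) + 4978 = -608*(-1/1115) + 4978 = 608/1115 + 4978 = 5551078/1115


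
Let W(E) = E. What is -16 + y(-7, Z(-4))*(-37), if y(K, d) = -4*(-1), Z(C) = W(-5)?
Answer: -164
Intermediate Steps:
Z(C) = -5
y(K, d) = 4
-16 + y(-7, Z(-4))*(-37) = -16 + 4*(-37) = -16 - 148 = -164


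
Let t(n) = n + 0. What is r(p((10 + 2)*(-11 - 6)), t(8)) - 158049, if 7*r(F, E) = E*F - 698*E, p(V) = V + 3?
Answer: -1113535/7 ≈ -1.5908e+5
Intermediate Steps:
t(n) = n
p(V) = 3 + V
r(F, E) = -698*E/7 + E*F/7 (r(F, E) = (E*F - 698*E)/7 = (-698*E + E*F)/7 = -698*E/7 + E*F/7)
r(p((10 + 2)*(-11 - 6)), t(8)) - 158049 = (1/7)*8*(-698 + (3 + (10 + 2)*(-11 - 6))) - 158049 = (1/7)*8*(-698 + (3 + 12*(-17))) - 158049 = (1/7)*8*(-698 + (3 - 204)) - 158049 = (1/7)*8*(-698 - 201) - 158049 = (1/7)*8*(-899) - 158049 = -7192/7 - 158049 = -1113535/7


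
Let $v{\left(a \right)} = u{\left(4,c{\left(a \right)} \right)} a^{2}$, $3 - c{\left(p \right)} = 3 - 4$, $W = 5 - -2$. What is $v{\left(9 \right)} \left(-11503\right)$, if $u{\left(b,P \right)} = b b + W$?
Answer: $-21430089$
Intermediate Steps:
$W = 7$ ($W = 5 + 2 = 7$)
$c{\left(p \right)} = 4$ ($c{\left(p \right)} = 3 - \left(3 - 4\right) = 3 - -1 = 3 + 1 = 4$)
$u{\left(b,P \right)} = 7 + b^{2}$ ($u{\left(b,P \right)} = b b + 7 = b^{2} + 7 = 7 + b^{2}$)
$v{\left(a \right)} = 23 a^{2}$ ($v{\left(a \right)} = \left(7 + 4^{2}\right) a^{2} = \left(7 + 16\right) a^{2} = 23 a^{2}$)
$v{\left(9 \right)} \left(-11503\right) = 23 \cdot 9^{2} \left(-11503\right) = 23 \cdot 81 \left(-11503\right) = 1863 \left(-11503\right) = -21430089$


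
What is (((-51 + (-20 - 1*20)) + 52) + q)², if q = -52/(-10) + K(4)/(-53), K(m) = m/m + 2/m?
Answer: 321449041/280900 ≈ 1144.4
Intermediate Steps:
K(m) = 1 + 2/m
q = 2741/530 (q = -52/(-10) + ((2 + 4)/4)/(-53) = -52*(-⅒) + ((¼)*6)*(-1/53) = 26/5 + (3/2)*(-1/53) = 26/5 - 3/106 = 2741/530 ≈ 5.1717)
(((-51 + (-20 - 1*20)) + 52) + q)² = (((-51 + (-20 - 1*20)) + 52) + 2741/530)² = (((-51 + (-20 - 20)) + 52) + 2741/530)² = (((-51 - 40) + 52) + 2741/530)² = ((-91 + 52) + 2741/530)² = (-39 + 2741/530)² = (-17929/530)² = 321449041/280900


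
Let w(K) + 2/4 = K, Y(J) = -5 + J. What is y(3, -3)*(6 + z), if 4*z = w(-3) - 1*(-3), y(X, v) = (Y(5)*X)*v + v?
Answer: -141/8 ≈ -17.625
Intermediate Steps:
w(K) = -½ + K
y(X, v) = v (y(X, v) = ((-5 + 5)*X)*v + v = (0*X)*v + v = 0*v + v = 0 + v = v)
z = -⅛ (z = ((-½ - 3) - 1*(-3))/4 = (-7/2 + 3)/4 = (¼)*(-½) = -⅛ ≈ -0.12500)
y(3, -3)*(6 + z) = -3*(6 - ⅛) = -3*47/8 = -141/8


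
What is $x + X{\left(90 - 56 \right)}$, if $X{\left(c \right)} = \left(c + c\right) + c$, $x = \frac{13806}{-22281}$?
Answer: $\frac{752952}{7427} \approx 101.38$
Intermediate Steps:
$x = - \frac{4602}{7427}$ ($x = 13806 \left(- \frac{1}{22281}\right) = - \frac{4602}{7427} \approx -0.61963$)
$X{\left(c \right)} = 3 c$ ($X{\left(c \right)} = 2 c + c = 3 c$)
$x + X{\left(90 - 56 \right)} = - \frac{4602}{7427} + 3 \left(90 - 56\right) = - \frac{4602}{7427} + 3 \cdot 34 = - \frac{4602}{7427} + 102 = \frac{752952}{7427}$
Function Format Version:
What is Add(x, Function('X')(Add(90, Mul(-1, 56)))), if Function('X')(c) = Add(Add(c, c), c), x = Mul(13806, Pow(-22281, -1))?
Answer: Rational(752952, 7427) ≈ 101.38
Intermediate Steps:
x = Rational(-4602, 7427) (x = Mul(13806, Rational(-1, 22281)) = Rational(-4602, 7427) ≈ -0.61963)
Function('X')(c) = Mul(3, c) (Function('X')(c) = Add(Mul(2, c), c) = Mul(3, c))
Add(x, Function('X')(Add(90, Mul(-1, 56)))) = Add(Rational(-4602, 7427), Mul(3, Add(90, Mul(-1, 56)))) = Add(Rational(-4602, 7427), Mul(3, Add(90, -56))) = Add(Rational(-4602, 7427), Mul(3, 34)) = Add(Rational(-4602, 7427), 102) = Rational(752952, 7427)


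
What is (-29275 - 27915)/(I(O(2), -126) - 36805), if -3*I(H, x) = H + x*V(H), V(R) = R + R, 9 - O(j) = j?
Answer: 85785/54329 ≈ 1.5790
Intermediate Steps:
O(j) = 9 - j
V(R) = 2*R
I(H, x) = -H/3 - 2*H*x/3 (I(H, x) = -(H + x*(2*H))/3 = -(H + 2*H*x)/3 = -H/3 - 2*H*x/3)
(-29275 - 27915)/(I(O(2), -126) - 36805) = (-29275 - 27915)/((9 - 1*2)*(-1 - 2*(-126))/3 - 36805) = -57190/((9 - 2)*(-1 + 252)/3 - 36805) = -57190/((⅓)*7*251 - 36805) = -57190/(1757/3 - 36805) = -57190/(-108658/3) = -57190*(-3/108658) = 85785/54329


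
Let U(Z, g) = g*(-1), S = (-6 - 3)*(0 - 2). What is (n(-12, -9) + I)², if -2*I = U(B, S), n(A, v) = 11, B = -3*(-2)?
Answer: 400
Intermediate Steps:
B = 6
S = 18 (S = -9*(-2) = 18)
U(Z, g) = -g
I = 9 (I = -(-1)*18/2 = -½*(-18) = 9)
(n(-12, -9) + I)² = (11 + 9)² = 20² = 400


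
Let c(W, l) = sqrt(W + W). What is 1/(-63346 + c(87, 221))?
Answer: -31673/2006357771 - sqrt(174)/4012715542 ≈ -1.5790e-5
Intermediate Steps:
c(W, l) = sqrt(2)*sqrt(W) (c(W, l) = sqrt(2*W) = sqrt(2)*sqrt(W))
1/(-63346 + c(87, 221)) = 1/(-63346 + sqrt(2)*sqrt(87)) = 1/(-63346 + sqrt(174))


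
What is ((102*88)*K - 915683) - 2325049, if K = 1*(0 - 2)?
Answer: -3258684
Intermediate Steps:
K = -2 (K = 1*(-2) = -2)
((102*88)*K - 915683) - 2325049 = ((102*88)*(-2) - 915683) - 2325049 = (8976*(-2) - 915683) - 2325049 = (-17952 - 915683) - 2325049 = -933635 - 2325049 = -3258684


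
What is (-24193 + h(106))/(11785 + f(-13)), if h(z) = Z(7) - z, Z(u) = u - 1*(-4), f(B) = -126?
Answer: -24288/11659 ≈ -2.0832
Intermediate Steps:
Z(u) = 4 + u (Z(u) = u + 4 = 4 + u)
h(z) = 11 - z (h(z) = (4 + 7) - z = 11 - z)
(-24193 + h(106))/(11785 + f(-13)) = (-24193 + (11 - 1*106))/(11785 - 126) = (-24193 + (11 - 106))/11659 = (-24193 - 95)*(1/11659) = -24288*1/11659 = -24288/11659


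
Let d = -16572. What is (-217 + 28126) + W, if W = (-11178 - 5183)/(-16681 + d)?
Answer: 928074338/33253 ≈ 27910.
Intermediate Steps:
W = 16361/33253 (W = (-11178 - 5183)/(-16681 - 16572) = -16361/(-33253) = -16361*(-1/33253) = 16361/33253 ≈ 0.49202)
(-217 + 28126) + W = (-217 + 28126) + 16361/33253 = 27909 + 16361/33253 = 928074338/33253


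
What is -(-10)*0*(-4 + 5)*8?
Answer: 0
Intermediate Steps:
-(-10)*0*(-4 + 5)*8 = -(-10)*0*1*8 = -(-10)*0*8 = -5*0*8 = 0*8 = 0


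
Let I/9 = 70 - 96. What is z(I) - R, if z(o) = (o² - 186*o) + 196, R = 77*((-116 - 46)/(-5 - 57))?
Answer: 3046519/31 ≈ 98275.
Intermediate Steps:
I = -234 (I = 9*(70 - 96) = 9*(-26) = -234)
R = 6237/31 (R = 77*(-162/(-62)) = 77*(-162*(-1/62)) = 77*(81/31) = 6237/31 ≈ 201.19)
z(o) = 196 + o² - 186*o
z(I) - R = (196 + (-234)² - 186*(-234)) - 1*6237/31 = (196 + 54756 + 43524) - 6237/31 = 98476 - 6237/31 = 3046519/31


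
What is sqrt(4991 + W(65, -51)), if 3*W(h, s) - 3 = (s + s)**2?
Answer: 6*sqrt(235) ≈ 91.978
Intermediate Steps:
W(h, s) = 1 + 4*s**2/3 (W(h, s) = 1 + (s + s)**2/3 = 1 + (2*s)**2/3 = 1 + (4*s**2)/3 = 1 + 4*s**2/3)
sqrt(4991 + W(65, -51)) = sqrt(4991 + (1 + (4/3)*(-51)**2)) = sqrt(4991 + (1 + (4/3)*2601)) = sqrt(4991 + (1 + 3468)) = sqrt(4991 + 3469) = sqrt(8460) = 6*sqrt(235)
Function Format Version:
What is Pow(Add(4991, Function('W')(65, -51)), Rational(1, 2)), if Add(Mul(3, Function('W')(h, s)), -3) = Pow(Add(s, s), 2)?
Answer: Mul(6, Pow(235, Rational(1, 2))) ≈ 91.978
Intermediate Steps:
Function('W')(h, s) = Add(1, Mul(Rational(4, 3), Pow(s, 2))) (Function('W')(h, s) = Add(1, Mul(Rational(1, 3), Pow(Add(s, s), 2))) = Add(1, Mul(Rational(1, 3), Pow(Mul(2, s), 2))) = Add(1, Mul(Rational(1, 3), Mul(4, Pow(s, 2)))) = Add(1, Mul(Rational(4, 3), Pow(s, 2))))
Pow(Add(4991, Function('W')(65, -51)), Rational(1, 2)) = Pow(Add(4991, Add(1, Mul(Rational(4, 3), Pow(-51, 2)))), Rational(1, 2)) = Pow(Add(4991, Add(1, Mul(Rational(4, 3), 2601))), Rational(1, 2)) = Pow(Add(4991, Add(1, 3468)), Rational(1, 2)) = Pow(Add(4991, 3469), Rational(1, 2)) = Pow(8460, Rational(1, 2)) = Mul(6, Pow(235, Rational(1, 2)))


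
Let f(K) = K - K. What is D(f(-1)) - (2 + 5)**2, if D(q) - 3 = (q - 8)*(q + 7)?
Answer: -102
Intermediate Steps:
f(K) = 0
D(q) = 3 + (-8 + q)*(7 + q) (D(q) = 3 + (q - 8)*(q + 7) = 3 + (-8 + q)*(7 + q))
D(f(-1)) - (2 + 5)**2 = (-53 + 0**2 - 1*0) - (2 + 5)**2 = (-53 + 0 + 0) - 1*7**2 = -53 - 1*49 = -53 - 49 = -102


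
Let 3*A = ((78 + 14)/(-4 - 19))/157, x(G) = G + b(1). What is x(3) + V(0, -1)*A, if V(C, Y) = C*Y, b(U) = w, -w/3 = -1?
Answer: 6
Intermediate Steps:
w = 3 (w = -3*(-1) = 3)
b(U) = 3
x(G) = 3 + G (x(G) = G + 3 = 3 + G)
A = -4/471 (A = (((78 + 14)/(-4 - 19))/157)/3 = ((92/(-23))*(1/157))/3 = ((92*(-1/23))*(1/157))/3 = (-4*1/157)/3 = (⅓)*(-4/157) = -4/471 ≈ -0.0084926)
x(3) + V(0, -1)*A = (3 + 3) + (0*(-1))*(-4/471) = 6 + 0*(-4/471) = 6 + 0 = 6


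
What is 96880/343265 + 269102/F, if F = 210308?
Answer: 11274793707/7219137562 ≈ 1.5618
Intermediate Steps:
96880/343265 + 269102/F = 96880/343265 + 269102/210308 = 96880*(1/343265) + 269102*(1/210308) = 19376/68653 + 134551/105154 = 11274793707/7219137562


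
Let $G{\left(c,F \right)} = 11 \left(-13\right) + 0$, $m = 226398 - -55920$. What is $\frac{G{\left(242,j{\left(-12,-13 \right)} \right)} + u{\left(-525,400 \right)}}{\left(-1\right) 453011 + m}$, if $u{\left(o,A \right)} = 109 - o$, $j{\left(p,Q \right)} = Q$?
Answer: $- \frac{491}{170693} \approx -0.0028765$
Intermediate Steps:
$m = 282318$ ($m = 226398 + 55920 = 282318$)
$G{\left(c,F \right)} = -143$ ($G{\left(c,F \right)} = -143 + 0 = -143$)
$\frac{G{\left(242,j{\left(-12,-13 \right)} \right)} + u{\left(-525,400 \right)}}{\left(-1\right) 453011 + m} = \frac{-143 + \left(109 - -525\right)}{\left(-1\right) 453011 + 282318} = \frac{-143 + \left(109 + 525\right)}{-453011 + 282318} = \frac{-143 + 634}{-170693} = 491 \left(- \frac{1}{170693}\right) = - \frac{491}{170693}$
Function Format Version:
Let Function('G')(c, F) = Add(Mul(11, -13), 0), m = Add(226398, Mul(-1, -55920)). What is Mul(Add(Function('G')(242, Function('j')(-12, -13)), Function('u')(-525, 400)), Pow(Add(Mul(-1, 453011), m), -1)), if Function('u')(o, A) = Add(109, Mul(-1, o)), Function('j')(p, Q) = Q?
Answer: Rational(-491, 170693) ≈ -0.0028765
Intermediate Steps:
m = 282318 (m = Add(226398, 55920) = 282318)
Function('G')(c, F) = -143 (Function('G')(c, F) = Add(-143, 0) = -143)
Mul(Add(Function('G')(242, Function('j')(-12, -13)), Function('u')(-525, 400)), Pow(Add(Mul(-1, 453011), m), -1)) = Mul(Add(-143, Add(109, Mul(-1, -525))), Pow(Add(Mul(-1, 453011), 282318), -1)) = Mul(Add(-143, Add(109, 525)), Pow(Add(-453011, 282318), -1)) = Mul(Add(-143, 634), Pow(-170693, -1)) = Mul(491, Rational(-1, 170693)) = Rational(-491, 170693)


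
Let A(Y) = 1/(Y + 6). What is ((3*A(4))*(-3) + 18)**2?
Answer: 29241/100 ≈ 292.41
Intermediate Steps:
A(Y) = 1/(6 + Y)
((3*A(4))*(-3) + 18)**2 = ((3/(6 + 4))*(-3) + 18)**2 = ((3/10)*(-3) + 18)**2 = (-9/10 + 18)**2 = (171/10)**2 = 29241/100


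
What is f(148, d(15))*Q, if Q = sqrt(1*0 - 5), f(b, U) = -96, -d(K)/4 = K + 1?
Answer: -96*I*sqrt(5) ≈ -214.66*I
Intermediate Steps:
d(K) = -4 - 4*K (d(K) = -4*(K + 1) = -4*(1 + K) = -4 - 4*K)
Q = I*sqrt(5) (Q = sqrt(0 - 5) = sqrt(-5) = I*sqrt(5) ≈ 2.2361*I)
f(148, d(15))*Q = -96*I*sqrt(5)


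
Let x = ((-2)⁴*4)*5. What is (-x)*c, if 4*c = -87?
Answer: 6960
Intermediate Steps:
c = -87/4 (c = (¼)*(-87) = -87/4 ≈ -21.750)
x = 320 (x = (16*4)*5 = 64*5 = 320)
(-x)*c = -1*320*(-87/4) = -320*(-87/4) = 6960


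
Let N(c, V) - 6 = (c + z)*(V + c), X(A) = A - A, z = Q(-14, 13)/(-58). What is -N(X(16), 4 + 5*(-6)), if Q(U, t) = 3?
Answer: -213/29 ≈ -7.3448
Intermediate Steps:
z = -3/58 (z = 3/(-58) = 3*(-1/58) = -3/58 ≈ -0.051724)
X(A) = 0
N(c, V) = 6 + (-3/58 + c)*(V + c) (N(c, V) = 6 + (c - 3/58)*(V + c) = 6 + (-3/58 + c)*(V + c))
-N(X(16), 4 + 5*(-6)) = -(6 + 0² - 3*(4 + 5*(-6))/58 - 3/58*0 + (4 + 5*(-6))*0) = -(6 + 0 - 3*(4 - 30)/58 + 0 + (4 - 30)*0) = -(6 + 0 - 3/58*(-26) + 0 - 26*0) = -(6 + 0 + 39/29 + 0 + 0) = -1*213/29 = -213/29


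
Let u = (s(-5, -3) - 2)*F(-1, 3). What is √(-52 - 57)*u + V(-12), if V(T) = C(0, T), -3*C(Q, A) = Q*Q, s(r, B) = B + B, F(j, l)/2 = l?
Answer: -48*I*√109 ≈ -501.13*I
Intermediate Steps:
F(j, l) = 2*l
s(r, B) = 2*B
C(Q, A) = -Q²/3 (C(Q, A) = -Q*Q/3 = -Q²/3)
V(T) = 0 (V(T) = -⅓*0² = -⅓*0 = 0)
u = -48 (u = (2*(-3) - 2)*(2*3) = (-6 - 2)*6 = -8*6 = -48)
√(-52 - 57)*u + V(-12) = √(-52 - 57)*(-48) + 0 = √(-109)*(-48) + 0 = (I*√109)*(-48) + 0 = -48*I*√109 + 0 = -48*I*√109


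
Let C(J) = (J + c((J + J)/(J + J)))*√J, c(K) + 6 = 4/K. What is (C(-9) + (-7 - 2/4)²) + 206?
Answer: 1049/4 - 33*I ≈ 262.25 - 33.0*I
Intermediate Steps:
c(K) = -6 + 4/K
C(J) = √J*(-2 + J) (C(J) = (J + (-6 + 4/(((J + J)/(J + J)))))*√J = (J + (-6 + 4/(((2*J)/((2*J))))))*√J = (J + (-6 + 4/(((2*J)*(1/(2*J))))))*√J = (J + (-6 + 4/1))*√J = (J + (-6 + 4*1))*√J = (J + (-6 + 4))*√J = (J - 2)*√J = (-2 + J)*√J = √J*(-2 + J))
(C(-9) + (-7 - 2/4)²) + 206 = (√(-9)*(-2 - 9) + (-7 - 2/4)²) + 206 = ((3*I)*(-11) + (-7 - 2*¼)²) + 206 = (-33*I + (-7 - ½)²) + 206 = (-33*I + (-15/2)²) + 206 = (-33*I + 225/4) + 206 = (225/4 - 33*I) + 206 = 1049/4 - 33*I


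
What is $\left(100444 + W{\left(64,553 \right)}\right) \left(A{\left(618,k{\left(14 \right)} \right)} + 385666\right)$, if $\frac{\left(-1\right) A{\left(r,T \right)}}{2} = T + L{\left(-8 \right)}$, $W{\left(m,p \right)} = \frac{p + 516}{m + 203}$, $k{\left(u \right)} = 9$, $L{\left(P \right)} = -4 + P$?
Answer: $\frac{10343575327624}{267} \approx 3.874 \cdot 10^{10}$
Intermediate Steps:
$W{\left(m,p \right)} = \frac{516 + p}{203 + m}$
$A{\left(r,T \right)} = 24 - 2 T$ ($A{\left(r,T \right)} = - 2 \left(T - 12\right) = - 2 \left(-12 + T\right) = 24 - 2 T$)
$\left(100444 + W{\left(64,553 \right)}\right) \left(A{\left(618,k{\left(14 \right)} \right)} + 385666\right) = \left(100444 + \frac{516 + 553}{203 + 64}\right) \left(\left(24 - 18\right) + 385666\right) = \left(100444 + \frac{1}{267} \cdot 1069\right) \left(\left(24 - 18\right) + 385666\right) = \left(100444 + \frac{1}{267} \cdot 1069\right) \left(6 + 385666\right) = \left(100444 + \frac{1069}{267}\right) 385672 = \frac{26819617}{267} \cdot 385672 = \frac{10343575327624}{267}$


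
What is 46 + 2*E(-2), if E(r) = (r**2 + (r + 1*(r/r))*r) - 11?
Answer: 36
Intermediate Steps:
E(r) = -11 + r**2 + r*(1 + r) (E(r) = (r**2 + (r + 1*1)*r) - 11 = (r**2 + (r + 1)*r) - 11 = (r**2 + (1 + r)*r) - 11 = (r**2 + r*(1 + r)) - 11 = -11 + r**2 + r*(1 + r))
46 + 2*E(-2) = 46 + 2*(-11 - 2 + 2*(-2)**2) = 46 + 2*(-11 - 2 + 2*4) = 46 + 2*(-11 - 2 + 8) = 46 + 2*(-5) = 46 - 10 = 36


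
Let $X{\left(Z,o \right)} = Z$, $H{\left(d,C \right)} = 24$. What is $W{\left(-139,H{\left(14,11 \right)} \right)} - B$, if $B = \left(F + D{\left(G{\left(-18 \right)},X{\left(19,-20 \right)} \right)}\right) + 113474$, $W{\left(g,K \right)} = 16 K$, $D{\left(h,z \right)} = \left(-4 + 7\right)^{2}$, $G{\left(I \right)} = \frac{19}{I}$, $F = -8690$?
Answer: $-104409$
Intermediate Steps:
$D{\left(h,z \right)} = 9$ ($D{\left(h,z \right)} = 3^{2} = 9$)
$B = 104793$ ($B = \left(-8690 + 9\right) + 113474 = -8681 + 113474 = 104793$)
$W{\left(-139,H{\left(14,11 \right)} \right)} - B = 16 \cdot 24 - 104793 = 384 - 104793 = -104409$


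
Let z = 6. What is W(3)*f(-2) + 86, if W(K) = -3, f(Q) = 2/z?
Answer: 85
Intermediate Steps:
f(Q) = ⅓ (f(Q) = 2/6 = 2*(⅙) = ⅓)
W(3)*f(-2) + 86 = -3*⅓ + 86 = -1 + 86 = 85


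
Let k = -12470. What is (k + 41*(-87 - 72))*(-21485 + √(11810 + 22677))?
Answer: 407978665 - 18989*√34487 ≈ 4.0445e+8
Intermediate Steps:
(k + 41*(-87 - 72))*(-21485 + √(11810 + 22677)) = (-12470 + 41*(-87 - 72))*(-21485 + √(11810 + 22677)) = (-12470 + 41*(-159))*(-21485 + √34487) = (-12470 - 6519)*(-21485 + √34487) = -18989*(-21485 + √34487) = 407978665 - 18989*√34487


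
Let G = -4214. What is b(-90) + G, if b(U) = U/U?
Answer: -4213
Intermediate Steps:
b(U) = 1
b(-90) + G = 1 - 4214 = -4213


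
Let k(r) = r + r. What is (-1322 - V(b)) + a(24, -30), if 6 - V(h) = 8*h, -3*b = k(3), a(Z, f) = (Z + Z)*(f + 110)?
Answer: 2496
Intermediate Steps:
k(r) = 2*r
a(Z, f) = 2*Z*(110 + f) (a(Z, f) = (2*Z)*(110 + f) = 2*Z*(110 + f))
b = -2 (b = -2*3/3 = -⅓*6 = -2)
V(h) = 6 - 8*h
(-1322 - V(b)) + a(24, -30) = (-1322 - (6 - 8*(-2))) + 2*24*(110 - 30) = (-1322 - (6 + 16)) + 2*24*80 = (-1322 - 1*22) + 3840 = (-1322 - 22) + 3840 = -1344 + 3840 = 2496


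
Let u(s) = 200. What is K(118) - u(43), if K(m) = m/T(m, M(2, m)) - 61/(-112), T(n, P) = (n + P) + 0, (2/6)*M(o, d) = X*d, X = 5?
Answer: -5583/28 ≈ -199.39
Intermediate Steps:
M(o, d) = 15*d (M(o, d) = 3*(5*d) = 15*d)
T(n, P) = P + n (T(n, P) = (P + n) + 0 = P + n)
K(m) = 17/28 (K(m) = m/(15*m + m) - 61/(-112) = m/((16*m)) - 61*(-1/112) = m*(1/(16*m)) + 61/112 = 1/16 + 61/112 = 17/28)
K(118) - u(43) = 17/28 - 1*200 = 17/28 - 200 = -5583/28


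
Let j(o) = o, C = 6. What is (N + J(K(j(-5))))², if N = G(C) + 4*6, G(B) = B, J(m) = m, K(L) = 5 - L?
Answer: 1600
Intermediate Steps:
N = 30 (N = 6 + 4*6 = 6 + 24 = 30)
(N + J(K(j(-5))))² = (30 + (5 - 1*(-5)))² = (30 + (5 + 5))² = (30 + 10)² = 40² = 1600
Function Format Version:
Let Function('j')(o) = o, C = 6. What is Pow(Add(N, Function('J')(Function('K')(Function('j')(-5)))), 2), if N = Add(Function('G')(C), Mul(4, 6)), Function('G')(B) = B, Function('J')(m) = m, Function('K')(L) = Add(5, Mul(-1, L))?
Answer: 1600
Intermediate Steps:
N = 30 (N = Add(6, Mul(4, 6)) = Add(6, 24) = 30)
Pow(Add(N, Function('J')(Function('K')(Function('j')(-5)))), 2) = Pow(Add(30, Add(5, Mul(-1, -5))), 2) = Pow(Add(30, Add(5, 5)), 2) = Pow(Add(30, 10), 2) = Pow(40, 2) = 1600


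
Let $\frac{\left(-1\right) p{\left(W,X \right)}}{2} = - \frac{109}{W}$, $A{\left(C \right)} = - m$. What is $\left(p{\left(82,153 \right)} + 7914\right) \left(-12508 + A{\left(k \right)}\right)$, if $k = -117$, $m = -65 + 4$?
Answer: $- \frac{4040084601}{41} \approx -9.8539 \cdot 10^{7}$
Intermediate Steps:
$m = -61$
$A{\left(C \right)} = 61$ ($A{\left(C \right)} = \left(-1\right) \left(-61\right) = 61$)
$p{\left(W,X \right)} = \frac{218}{W}$ ($p{\left(W,X \right)} = - 2 \left(- \frac{109}{W}\right) = \frac{218}{W}$)
$\left(p{\left(82,153 \right)} + 7914\right) \left(-12508 + A{\left(k \right)}\right) = \left(\frac{218}{82} + 7914\right) \left(-12508 + 61\right) = \left(218 \cdot \frac{1}{82} + 7914\right) \left(-12447\right) = \left(\frac{109}{41} + 7914\right) \left(-12447\right) = \frac{324583}{41} \left(-12447\right) = - \frac{4040084601}{41}$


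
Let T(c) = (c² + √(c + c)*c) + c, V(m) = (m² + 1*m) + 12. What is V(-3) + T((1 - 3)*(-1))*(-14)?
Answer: -122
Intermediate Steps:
V(m) = 12 + m + m² (V(m) = (m² + m) + 12 = (m + m²) + 12 = 12 + m + m²)
T(c) = c + c² + √2*c^(3/2) (T(c) = (c² + √(2*c)*c) + c = (c² + (√2*√c)*c) + c = (c² + √2*c^(3/2)) + c = c + c² + √2*c^(3/2))
V(-3) + T((1 - 3)*(-1))*(-14) = (12 - 3 + (-3)²) + ((1 - 3)*(-1) + ((1 - 3)*(-1))² + √2*((1 - 3)*(-1))^(3/2))*(-14) = (12 - 3 + 9) + (-2*(-1) + (-2*(-1))² + √2*(-2*(-1))^(3/2))*(-14) = 18 + (2 + 2² + √2*2^(3/2))*(-14) = 18 + (2 + 4 + √2*(2*√2))*(-14) = 18 + (2 + 4 + 4)*(-14) = 18 + 10*(-14) = 18 - 140 = -122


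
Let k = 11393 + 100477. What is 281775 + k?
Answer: 393645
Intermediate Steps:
k = 111870
281775 + k = 281775 + 111870 = 393645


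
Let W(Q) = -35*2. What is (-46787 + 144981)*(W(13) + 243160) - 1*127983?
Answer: 23869851477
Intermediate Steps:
W(Q) = -70
(-46787 + 144981)*(W(13) + 243160) - 1*127983 = (-46787 + 144981)*(-70 + 243160) - 1*127983 = 98194*243090 - 127983 = 23869979460 - 127983 = 23869851477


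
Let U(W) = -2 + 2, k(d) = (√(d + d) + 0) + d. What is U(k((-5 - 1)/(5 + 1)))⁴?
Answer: 0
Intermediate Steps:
k(d) = d + √2*√d (k(d) = (√(2*d) + 0) + d = (√2*√d + 0) + d = √2*√d + d = d + √2*√d)
U(W) = 0
U(k((-5 - 1)/(5 + 1)))⁴ = 0⁴ = 0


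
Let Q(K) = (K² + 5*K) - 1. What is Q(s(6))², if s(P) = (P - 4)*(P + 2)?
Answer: 112225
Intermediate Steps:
s(P) = (-4 + P)*(2 + P)
Q(K) = -1 + K² + 5*K
Q(s(6))² = (-1 + (-8 + 6² - 2*6)² + 5*(-8 + 6² - 2*6))² = (-1 + (-8 + 36 - 12)² + 5*(-8 + 36 - 12))² = (-1 + 16² + 5*16)² = (-1 + 256 + 80)² = 335² = 112225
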